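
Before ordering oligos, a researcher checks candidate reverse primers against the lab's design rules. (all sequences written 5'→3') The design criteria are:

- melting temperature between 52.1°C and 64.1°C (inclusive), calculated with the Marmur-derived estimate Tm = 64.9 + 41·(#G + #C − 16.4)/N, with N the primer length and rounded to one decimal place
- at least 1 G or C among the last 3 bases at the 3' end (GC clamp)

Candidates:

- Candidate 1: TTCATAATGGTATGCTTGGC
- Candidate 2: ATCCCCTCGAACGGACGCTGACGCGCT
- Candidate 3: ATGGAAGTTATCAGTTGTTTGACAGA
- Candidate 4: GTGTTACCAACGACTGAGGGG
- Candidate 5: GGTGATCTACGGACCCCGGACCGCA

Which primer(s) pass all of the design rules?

Candidate 1 (20 nt, A=4 T=8 G=5 C=3): Tm = 64.9 + 41·(8 − 16.4)/20 = 47.7°C, outside 52.1–64.1°C ✗; 3' end GGC has 3 G/C ✓ — fails.
Candidate 2 (27 nt, A=5 T=4 G=7 C=11): Tm = 64.9 + 41·(18 − 16.4)/27 = 67.3°C, outside 52.1–64.1°C ✗; 3' end GCT has 2 G/C ✓ — fails.
Candidate 3 (26 nt, A=8 T=9 G=7 C=2): Tm = 64.9 + 41·(9 − 16.4)/26 = 53.2°C ✓; 3' end AGA has 1 G/C ✓ — passes.
Candidate 4 (21 nt, A=5 T=4 G=8 C=4): Tm = 64.9 + 41·(12 − 16.4)/21 = 56.3°C ✓; 3' end GGG has 3 G/C ✓ — passes.
Candidate 5 (25 nt, A=5 T=3 G=8 C=9): Tm = 64.9 + 41·(17 − 16.4)/25 = 65.9°C, outside 52.1–64.1°C ✗; 3' end GCA has 2 G/C ✓ — fails.

Candidate 3 and Candidate 4.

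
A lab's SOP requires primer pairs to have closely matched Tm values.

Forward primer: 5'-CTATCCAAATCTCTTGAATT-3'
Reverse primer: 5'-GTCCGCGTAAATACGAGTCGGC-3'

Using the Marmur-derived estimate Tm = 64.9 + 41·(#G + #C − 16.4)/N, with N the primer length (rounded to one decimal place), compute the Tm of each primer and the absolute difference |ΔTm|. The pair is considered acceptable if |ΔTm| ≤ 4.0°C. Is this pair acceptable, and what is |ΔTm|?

|ΔTm| = 15.0°C; the pair is not acceptable.

Forward: G+C = 6, N = 20 → Tm = 64.9 + 41·(6 − 16.4)/20 = 43.6°C.
Reverse: G+C = 13, N = 22 → Tm = 64.9 + 41·(13 − 16.4)/22 = 58.6°C.
|ΔTm| = |43.6 − 58.6| = 15.0°C, > 4.0°C.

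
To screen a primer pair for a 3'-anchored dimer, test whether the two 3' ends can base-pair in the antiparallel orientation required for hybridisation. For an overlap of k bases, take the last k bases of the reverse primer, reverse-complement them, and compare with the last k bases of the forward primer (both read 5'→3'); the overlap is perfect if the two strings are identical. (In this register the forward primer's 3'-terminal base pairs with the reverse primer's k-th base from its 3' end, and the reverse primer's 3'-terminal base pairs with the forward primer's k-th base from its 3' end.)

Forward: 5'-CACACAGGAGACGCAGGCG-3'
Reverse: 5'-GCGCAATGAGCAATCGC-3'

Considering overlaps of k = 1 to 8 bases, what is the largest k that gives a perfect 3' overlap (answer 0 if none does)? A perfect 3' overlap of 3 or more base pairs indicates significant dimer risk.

Last 8 bases (5'→3') — forward …CGCAGGCG, reverse …GCAATCGC.
Reverse complement of the reverse primer's last 8 bases: GCGATTGC; its first k bases are the reverse complement of the reverse primer's last k bases, so a perfect k-base overlap needs the forward primer's last k bases to equal them.
Comparing (forward last k vs required): k=1: G vs G ✓; k=2: CG vs GC ✗; k=3: GCG vs GCG ✓; k=4: GGCG vs GCGA ✗; k=5: AGGCG vs GCGAT ✗; k=6: CAGGCG vs GCGATT ✗; k=7: GCAGGCG vs GCGATTG ✗; k=8: CGCAGGCG vs GCGATTGC ✗.
Perfect overlaps at k = 1, 3; the largest is 3.

Longest perfect overlap: 3 complementary base pairs; significant dimer risk (threshold 3).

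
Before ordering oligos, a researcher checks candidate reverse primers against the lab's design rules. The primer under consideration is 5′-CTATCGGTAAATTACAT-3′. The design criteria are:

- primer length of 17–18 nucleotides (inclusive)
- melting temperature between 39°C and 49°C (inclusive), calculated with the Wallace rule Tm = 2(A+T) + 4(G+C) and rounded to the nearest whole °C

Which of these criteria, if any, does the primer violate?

Meets all criteria.

Base counts: A=6, T=6, G=2, C=3 (length 17).
length: length 17 ✓
Tm: Tm = 2·12 + 4·5 = 44°C ✓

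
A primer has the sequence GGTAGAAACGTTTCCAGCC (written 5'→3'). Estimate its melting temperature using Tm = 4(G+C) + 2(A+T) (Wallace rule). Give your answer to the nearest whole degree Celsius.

Base counts: A=5, T=4, G=5, C=5 (length 19).
Tm = 2·(5+4) + 4·(5+5) = 2·9 + 4·10 = 18 + 40 = 58°C.

58°C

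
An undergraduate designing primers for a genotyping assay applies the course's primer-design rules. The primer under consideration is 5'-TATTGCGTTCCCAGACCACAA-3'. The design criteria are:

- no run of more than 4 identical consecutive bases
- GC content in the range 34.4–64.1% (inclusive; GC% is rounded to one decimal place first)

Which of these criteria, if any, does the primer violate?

Base counts: A=6, T=5, G=3, C=7 (length 21).
homopolymer run: longest run = 3 ✓
GC content: GC 10/21 = 47.6% ✓

Meets all criteria.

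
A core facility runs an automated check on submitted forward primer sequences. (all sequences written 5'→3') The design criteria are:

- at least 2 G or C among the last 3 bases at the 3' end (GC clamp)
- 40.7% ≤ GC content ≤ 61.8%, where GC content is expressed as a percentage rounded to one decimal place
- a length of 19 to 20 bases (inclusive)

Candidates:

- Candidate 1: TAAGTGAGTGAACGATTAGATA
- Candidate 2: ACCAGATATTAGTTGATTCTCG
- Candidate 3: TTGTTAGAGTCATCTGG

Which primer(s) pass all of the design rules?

None of the candidates satisfy all criteria.

Candidate 1 (22 nt, A=9 T=6 G=6 C=1): 3' end ATA has 0 G/C, need ≥2 ✗; GC 7/22 = 31.8%, outside 40.7–61.8% ✗; length 22, outside 19–20 ✗ — fails.
Candidate 2 (22 nt, A=6 T=8 G=4 C=4): 3' end TCG has 2 G/C ✓; GC 8/22 = 36.4%, outside 40.7–61.8% ✗; length 22, outside 19–20 ✗ — fails.
Candidate 3 (17 nt, A=3 T=7 G=5 C=2): 3' end TGG has 2 G/C ✓; GC 7/17 = 41.2% ✓; length 17, outside 19–20 ✗ — fails.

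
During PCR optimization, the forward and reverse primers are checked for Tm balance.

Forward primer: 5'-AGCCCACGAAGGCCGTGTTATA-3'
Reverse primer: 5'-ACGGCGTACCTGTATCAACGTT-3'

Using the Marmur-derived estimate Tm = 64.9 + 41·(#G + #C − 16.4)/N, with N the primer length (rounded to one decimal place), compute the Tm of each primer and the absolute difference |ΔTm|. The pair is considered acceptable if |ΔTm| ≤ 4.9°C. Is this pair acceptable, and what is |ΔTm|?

|ΔTm| = 1.9°C; the pair is acceptable.

Forward: G+C = 12, N = 22 → Tm = 64.9 + 41·(12 − 16.4)/22 = 56.7°C.
Reverse: G+C = 11, N = 22 → Tm = 64.9 + 41·(11 − 16.4)/22 = 54.8°C.
|ΔTm| = |56.7 − 54.8| = 1.9°C, ≤ 4.9°C.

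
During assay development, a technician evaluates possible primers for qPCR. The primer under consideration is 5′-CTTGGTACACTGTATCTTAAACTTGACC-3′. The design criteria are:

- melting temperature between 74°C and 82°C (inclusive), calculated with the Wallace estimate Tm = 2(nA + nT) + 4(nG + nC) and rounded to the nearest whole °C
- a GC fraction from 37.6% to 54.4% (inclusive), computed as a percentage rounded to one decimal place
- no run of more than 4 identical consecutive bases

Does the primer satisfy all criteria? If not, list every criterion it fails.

Base counts: A=7, T=10, G=4, C=7 (length 28).
Tm: Tm = 2·17 + 4·11 = 78°C ✓
GC content: GC 11/28 = 39.3% ✓
homopolymer run: longest run = 3 ✓

Meets all criteria.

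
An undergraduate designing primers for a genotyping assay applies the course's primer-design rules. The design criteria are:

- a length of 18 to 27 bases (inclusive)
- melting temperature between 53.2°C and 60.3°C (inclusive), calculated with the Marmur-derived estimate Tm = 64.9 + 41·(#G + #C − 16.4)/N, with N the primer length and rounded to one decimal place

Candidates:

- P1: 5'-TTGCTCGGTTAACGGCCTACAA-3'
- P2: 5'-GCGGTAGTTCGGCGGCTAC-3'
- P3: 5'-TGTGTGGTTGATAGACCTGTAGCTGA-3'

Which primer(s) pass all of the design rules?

P1 (22 nt, A=5 T=6 G=5 C=6): length 22 ✓; Tm = 64.9 + 41·(11 − 16.4)/22 = 54.8°C ✓ — passes.
P2 (19 nt, A=2 T=4 G=8 C=5): length 19 ✓; Tm = 64.9 + 41·(13 − 16.4)/19 = 57.6°C ✓ — passes.
P3 (26 nt, A=5 T=9 G=9 C=3): length 26 ✓; Tm = 64.9 + 41·(12 − 16.4)/26 = 58.0°C ✓ — passes.

P1, P2 and P3.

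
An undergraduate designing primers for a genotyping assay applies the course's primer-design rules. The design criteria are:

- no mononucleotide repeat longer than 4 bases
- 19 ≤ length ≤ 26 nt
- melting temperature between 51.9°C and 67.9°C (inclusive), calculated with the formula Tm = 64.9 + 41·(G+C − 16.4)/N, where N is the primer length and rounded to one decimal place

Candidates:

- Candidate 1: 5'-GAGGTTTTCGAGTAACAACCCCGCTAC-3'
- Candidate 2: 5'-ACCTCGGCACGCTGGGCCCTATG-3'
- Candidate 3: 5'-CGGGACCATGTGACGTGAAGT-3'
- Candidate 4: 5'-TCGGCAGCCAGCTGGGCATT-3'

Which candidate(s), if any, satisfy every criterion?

Candidate 2, Candidate 3 and Candidate 4.

Candidate 1 (27 nt, A=7 T=6 G=6 C=8): longest run = 4 ✓; length 27, outside 19–26 ✗; Tm = 64.9 + 41·(14 − 16.4)/27 = 61.3°C ✓ — fails.
Candidate 2 (23 nt, A=3 T=4 G=7 C=9): longest run = 3 ✓; length 23 ✓; Tm = 64.9 + 41·(16 − 16.4)/23 = 64.2°C ✓ — passes.
Candidate 3 (21 nt, A=5 T=4 G=8 C=4): longest run = 3 ✓; length 21 ✓; Tm = 64.9 + 41·(12 − 16.4)/21 = 56.3°C ✓ — passes.
Candidate 4 (20 nt, A=3 T=4 G=7 C=6): longest run = 3 ✓; length 20 ✓; Tm = 64.9 + 41·(13 − 16.4)/20 = 57.9°C ✓ — passes.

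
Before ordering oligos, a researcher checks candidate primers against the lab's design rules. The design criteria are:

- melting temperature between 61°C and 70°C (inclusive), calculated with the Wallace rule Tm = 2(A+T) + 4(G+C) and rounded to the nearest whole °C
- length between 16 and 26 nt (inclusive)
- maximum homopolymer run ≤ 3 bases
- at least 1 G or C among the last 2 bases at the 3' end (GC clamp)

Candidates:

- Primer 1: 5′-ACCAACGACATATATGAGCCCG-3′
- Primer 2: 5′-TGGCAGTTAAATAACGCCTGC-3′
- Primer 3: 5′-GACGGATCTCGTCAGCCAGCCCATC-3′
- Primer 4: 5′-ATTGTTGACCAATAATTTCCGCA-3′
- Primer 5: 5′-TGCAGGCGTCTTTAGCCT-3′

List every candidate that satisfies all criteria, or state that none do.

Primer 1 (22 nt, A=8 T=3 G=4 C=7): Tm = 2·11 + 4·11 = 66°C ✓; length 22 ✓; longest run = 3 ✓; 3' end CG has 2 G/C ✓ — passes.
Primer 2 (21 nt, A=6 T=5 G=5 C=5): Tm = 2·11 + 4·10 = 62°C ✓; length 21 ✓; longest run = 3 ✓; 3' end GC has 2 G/C ✓ — passes.
Primer 3 (25 nt, A=5 T=4 G=6 C=10): Tm = 2·9 + 4·16 = 82°C, outside 61–70°C ✗; length 25 ✓; longest run = 3 ✓; 3' end TC has 1 G/C ✓ — fails.
Primer 4 (23 nt, A=7 T=8 G=3 C=5): Tm = 2·15 + 4·8 = 62°C ✓; length 23 ✓; longest run = 3 ✓; 3' end CA has 1 G/C ✓ — passes.
Primer 5 (18 nt, A=2 T=6 G=5 C=5): Tm = 2·8 + 4·10 = 56°C, outside 61–70°C ✗; length 18 ✓; longest run = 3 ✓; 3' end CT has 1 G/C ✓ — fails.

Primer 1, Primer 2 and Primer 4.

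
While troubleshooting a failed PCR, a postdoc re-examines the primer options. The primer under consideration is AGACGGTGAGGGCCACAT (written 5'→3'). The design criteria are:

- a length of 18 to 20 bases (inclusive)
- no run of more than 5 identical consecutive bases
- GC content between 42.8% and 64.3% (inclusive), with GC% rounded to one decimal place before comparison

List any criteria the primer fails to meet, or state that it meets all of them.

Base counts: A=5, T=2, G=7, C=4 (length 18).
length: length 18 ✓
homopolymer run: longest run = 3 ✓
GC content: GC 11/18 = 61.1% ✓

Meets all criteria.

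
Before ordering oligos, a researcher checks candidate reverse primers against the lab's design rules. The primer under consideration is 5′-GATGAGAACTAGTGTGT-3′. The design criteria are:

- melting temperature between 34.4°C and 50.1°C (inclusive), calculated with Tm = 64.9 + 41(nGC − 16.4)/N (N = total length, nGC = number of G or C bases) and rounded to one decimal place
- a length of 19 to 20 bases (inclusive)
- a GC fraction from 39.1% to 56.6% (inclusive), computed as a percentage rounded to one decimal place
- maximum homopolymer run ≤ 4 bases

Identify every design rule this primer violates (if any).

Base counts: A=5, T=5, G=6, C=1 (length 17).
Tm: Tm = 64.9 + 41·(7 − 16.4)/17 = 42.2°C ✓
length: length 17, outside 19–20 ✗
GC content: GC 7/17 = 41.2% ✓
homopolymer run: longest run = 2 ✓

Fails: length.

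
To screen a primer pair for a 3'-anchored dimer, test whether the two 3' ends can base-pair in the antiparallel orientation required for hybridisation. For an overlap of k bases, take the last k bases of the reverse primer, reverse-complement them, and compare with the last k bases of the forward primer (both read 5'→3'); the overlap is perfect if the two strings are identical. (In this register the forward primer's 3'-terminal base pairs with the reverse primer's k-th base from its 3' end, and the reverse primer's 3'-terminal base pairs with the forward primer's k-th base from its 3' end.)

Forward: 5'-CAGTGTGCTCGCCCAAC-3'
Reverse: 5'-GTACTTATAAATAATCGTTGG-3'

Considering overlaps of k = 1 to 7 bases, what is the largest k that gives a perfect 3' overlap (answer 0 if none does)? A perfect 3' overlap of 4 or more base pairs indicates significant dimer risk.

Longest perfect overlap: 5 complementary base pairs; significant dimer risk (threshold 4).

Last 7 bases (5'→3') — forward …GCCCAAC, reverse …TCGTTGG.
Reverse complement of the reverse primer's last 7 bases: CCAACGA; its first k bases are the reverse complement of the reverse primer's last k bases, so a perfect k-base overlap needs the forward primer's last k bases to equal them.
Comparing (forward last k vs required): k=1: C vs C ✓; k=2: AC vs CC ✗; k=3: AAC vs CCA ✗; k=4: CAAC vs CCAA ✗; k=5: CCAAC vs CCAAC ✓; k=6: CCCAAC vs CCAACG ✗; k=7: GCCCAAC vs CCAACGA ✗.
Perfect overlaps at k = 1, 5; the largest is 5.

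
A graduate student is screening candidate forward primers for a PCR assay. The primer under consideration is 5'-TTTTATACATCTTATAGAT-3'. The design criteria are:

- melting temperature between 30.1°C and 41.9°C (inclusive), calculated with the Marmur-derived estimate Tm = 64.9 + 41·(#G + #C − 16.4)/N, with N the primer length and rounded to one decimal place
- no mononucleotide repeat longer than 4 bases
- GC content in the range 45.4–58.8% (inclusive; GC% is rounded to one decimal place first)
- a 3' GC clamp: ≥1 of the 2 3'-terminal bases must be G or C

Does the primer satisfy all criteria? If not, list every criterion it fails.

Fails: GC content, GC clamp.

Base counts: A=6, T=10, G=1, C=2 (length 19).
Tm: Tm = 64.9 + 41·(3 − 16.4)/19 = 36.0°C ✓
homopolymer run: longest run = 4 ✓
GC content: GC 3/19 = 15.8%, outside 45.4–58.8% ✗
GC clamp: 3' end AT has 0 G/C, need ≥1 ✗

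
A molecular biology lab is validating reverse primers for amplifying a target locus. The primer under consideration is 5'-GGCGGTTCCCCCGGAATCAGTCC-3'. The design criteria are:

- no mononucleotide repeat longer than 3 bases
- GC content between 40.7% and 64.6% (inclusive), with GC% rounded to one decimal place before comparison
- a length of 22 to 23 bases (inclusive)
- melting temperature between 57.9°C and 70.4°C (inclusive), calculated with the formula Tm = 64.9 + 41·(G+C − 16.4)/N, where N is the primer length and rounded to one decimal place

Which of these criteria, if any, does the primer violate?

Fails: homopolymer run, GC content.

Base counts: A=3, T=4, G=7, C=9 (length 23).
homopolymer run: longest run = 5, exceeds 3 ✗
GC content: GC 16/23 = 69.6%, outside 40.7–64.6% ✗
length: length 23 ✓
Tm: Tm = 64.9 + 41·(16 − 16.4)/23 = 64.2°C ✓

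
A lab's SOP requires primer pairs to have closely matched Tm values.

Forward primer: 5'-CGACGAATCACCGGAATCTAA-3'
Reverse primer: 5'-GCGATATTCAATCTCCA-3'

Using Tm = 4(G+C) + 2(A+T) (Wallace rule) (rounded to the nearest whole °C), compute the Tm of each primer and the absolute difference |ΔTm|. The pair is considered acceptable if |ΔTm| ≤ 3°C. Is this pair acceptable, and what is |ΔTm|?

Forward: A=8 T=3 G=4 C=6 → Tm = 2·11 + 4·10 = 62°C.
Reverse: A=5 T=5 G=2 C=5 → Tm = 2·10 + 4·7 = 48°C.
|ΔTm| = |62 − 48| = 14°C, > 3°C.

|ΔTm| = 14°C; the pair is not acceptable.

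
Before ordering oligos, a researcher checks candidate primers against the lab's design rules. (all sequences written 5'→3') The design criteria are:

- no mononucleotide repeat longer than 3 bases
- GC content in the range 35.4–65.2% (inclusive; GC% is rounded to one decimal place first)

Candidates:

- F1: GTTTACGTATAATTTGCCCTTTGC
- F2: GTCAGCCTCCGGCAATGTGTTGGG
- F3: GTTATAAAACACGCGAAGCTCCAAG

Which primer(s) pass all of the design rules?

F1 and F2.

F1 (24 nt, A=4 T=11 G=4 C=5): longest run = 3 ✓; GC 9/24 = 37.5% ✓ — passes.
F2 (24 nt, A=3 T=6 G=9 C=6): longest run = 3 ✓; GC 15/24 = 62.5% ✓ — passes.
F3 (25 nt, A=10 T=4 G=5 C=6): longest run = 4, exceeds 3 ✗; GC 11/25 = 44.0% ✓ — fails.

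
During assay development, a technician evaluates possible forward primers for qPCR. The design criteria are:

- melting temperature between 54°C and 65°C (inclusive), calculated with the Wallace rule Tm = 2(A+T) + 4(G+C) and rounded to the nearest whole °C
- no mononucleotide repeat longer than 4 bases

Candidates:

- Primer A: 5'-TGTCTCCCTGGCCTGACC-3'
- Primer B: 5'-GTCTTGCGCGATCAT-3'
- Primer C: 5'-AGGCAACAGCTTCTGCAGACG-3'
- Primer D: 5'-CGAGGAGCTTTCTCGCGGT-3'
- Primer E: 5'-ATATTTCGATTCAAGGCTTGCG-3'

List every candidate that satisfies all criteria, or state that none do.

Primer A, Primer D and Primer E.

Primer A (18 nt, A=1 T=5 G=4 C=8): Tm = 2·6 + 4·12 = 60°C ✓; longest run = 3 ✓ — passes.
Primer B (15 nt, A=2 T=5 G=4 C=4): Tm = 2·7 + 4·8 = 46°C, outside 54–65°C ✗; longest run = 2 ✓ — fails.
Primer C (21 nt, A=6 T=3 G=6 C=6): Tm = 2·9 + 4·12 = 66°C, outside 54–65°C ✗; longest run = 2 ✓ — fails.
Primer D (19 nt, A=2 T=5 G=7 C=5): Tm = 2·7 + 4·12 = 62°C ✓; longest run = 3 ✓ — passes.
Primer E (22 nt, A=5 T=8 G=5 C=4): Tm = 2·13 + 4·9 = 62°C ✓; longest run = 3 ✓ — passes.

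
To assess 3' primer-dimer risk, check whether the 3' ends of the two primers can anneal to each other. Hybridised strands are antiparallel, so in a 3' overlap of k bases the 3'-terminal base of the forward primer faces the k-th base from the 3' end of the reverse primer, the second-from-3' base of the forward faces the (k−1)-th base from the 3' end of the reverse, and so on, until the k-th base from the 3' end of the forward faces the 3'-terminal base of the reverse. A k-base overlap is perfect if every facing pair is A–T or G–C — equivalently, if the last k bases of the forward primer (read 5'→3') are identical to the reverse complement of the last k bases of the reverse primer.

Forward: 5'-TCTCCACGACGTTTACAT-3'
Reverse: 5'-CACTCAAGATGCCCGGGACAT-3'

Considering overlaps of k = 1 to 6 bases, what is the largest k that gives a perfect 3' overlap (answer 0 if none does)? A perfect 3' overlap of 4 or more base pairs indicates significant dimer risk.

Longest perfect overlap: 2 complementary base pairs; below the dimer-risk threshold (threshold 4).

Last 6 bases (5'→3') — forward …TTACAT, reverse …GGACAT.
Reverse complement of the reverse primer's last 6 bases: ATGTCC; its first k bases are the reverse complement of the reverse primer's last k bases, so a perfect k-base overlap needs the forward primer's last k bases to equal them.
Comparing (forward last k vs required): k=1: T vs A ✗; k=2: AT vs AT ✓; k=3: CAT vs ATG ✗; k=4: ACAT vs ATGT ✗; k=5: TACAT vs ATGTC ✗; k=6: TTACAT vs ATGTCC ✗.
Only k = 2 is perfect, so the longest perfect 3' overlap is 2.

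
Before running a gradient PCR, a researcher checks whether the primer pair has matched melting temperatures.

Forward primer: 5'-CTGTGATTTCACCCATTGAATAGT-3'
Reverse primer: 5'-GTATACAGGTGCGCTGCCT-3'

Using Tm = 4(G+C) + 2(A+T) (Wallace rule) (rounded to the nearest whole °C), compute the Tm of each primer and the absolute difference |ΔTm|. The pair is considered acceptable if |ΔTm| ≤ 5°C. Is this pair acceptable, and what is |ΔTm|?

Forward: A=6 T=9 G=4 C=5 → Tm = 2·15 + 4·9 = 66°C.
Reverse: A=3 T=5 G=6 C=5 → Tm = 2·8 + 4·11 = 60°C.
|ΔTm| = |66 − 60| = 6°C, > 5°C.

|ΔTm| = 6°C; the pair is not acceptable.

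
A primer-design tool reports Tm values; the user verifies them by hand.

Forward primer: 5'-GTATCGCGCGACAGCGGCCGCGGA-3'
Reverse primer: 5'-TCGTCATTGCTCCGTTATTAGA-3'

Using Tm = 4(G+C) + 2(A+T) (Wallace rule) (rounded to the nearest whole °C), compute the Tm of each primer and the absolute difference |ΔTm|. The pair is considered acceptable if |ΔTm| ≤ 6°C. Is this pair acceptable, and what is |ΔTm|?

|ΔTm| = 22°C; the pair is not acceptable.

Forward: A=4 T=2 G=10 C=8 → Tm = 2·6 + 4·18 = 84°C.
Reverse: A=4 T=9 G=4 C=5 → Tm = 2·13 + 4·9 = 62°C.
|ΔTm| = |84 − 62| = 22°C, > 6°C.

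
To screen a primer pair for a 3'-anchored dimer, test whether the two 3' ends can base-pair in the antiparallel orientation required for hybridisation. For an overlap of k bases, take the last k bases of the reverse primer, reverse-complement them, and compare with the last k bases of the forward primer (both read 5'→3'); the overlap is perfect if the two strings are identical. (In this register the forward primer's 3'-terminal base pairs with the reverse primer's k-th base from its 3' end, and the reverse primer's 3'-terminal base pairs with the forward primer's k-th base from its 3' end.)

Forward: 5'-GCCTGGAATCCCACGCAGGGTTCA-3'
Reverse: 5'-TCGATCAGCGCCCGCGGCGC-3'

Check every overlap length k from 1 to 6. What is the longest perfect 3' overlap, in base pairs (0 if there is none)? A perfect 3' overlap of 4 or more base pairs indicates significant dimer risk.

Longest perfect overlap: 0 complementary base pairs; below the dimer-risk threshold (threshold 4).

Last 6 bases (5'→3') — forward …GGTTCA, reverse …CGGCGC.
Reverse complement of the reverse primer's last 6 bases: GCGCCG; its first k bases are the reverse complement of the reverse primer's last k bases, so a perfect k-base overlap needs the forward primer's last k bases to equal them.
Comparing (forward last k vs required): k=1: A vs G ✗; k=2: CA vs GC ✗; k=3: TCA vs GCG ✗; k=4: TTCA vs GCGC ✗; k=5: GTTCA vs GCGCC ✗; k=6: GGTTCA vs GCGCCG ✗.
No overlap length from 1 to 6 is perfect, so the longest perfect 3' overlap is 0.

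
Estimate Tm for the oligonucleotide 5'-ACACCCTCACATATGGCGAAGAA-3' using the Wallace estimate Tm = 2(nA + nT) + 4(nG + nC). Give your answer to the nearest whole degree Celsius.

Base counts: A=9, T=3, G=4, C=7 (length 23).
Tm = 2·(9+3) + 4·(4+7) = 2·12 + 4·11 = 24 + 44 = 68°C.

68°C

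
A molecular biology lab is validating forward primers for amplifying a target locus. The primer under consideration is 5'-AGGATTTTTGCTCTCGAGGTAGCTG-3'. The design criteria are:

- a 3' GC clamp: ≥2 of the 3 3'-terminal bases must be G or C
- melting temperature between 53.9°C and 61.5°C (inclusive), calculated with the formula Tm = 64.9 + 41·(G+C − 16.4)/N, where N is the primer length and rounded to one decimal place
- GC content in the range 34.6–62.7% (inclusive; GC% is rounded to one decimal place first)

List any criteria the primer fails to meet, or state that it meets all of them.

Base counts: A=4, T=9, G=8, C=4 (length 25).
GC clamp: 3' end CTG has 2 G/C ✓
Tm: Tm = 64.9 + 41·(12 − 16.4)/25 = 57.7°C ✓
GC content: GC 12/25 = 48.0% ✓

Meets all criteria.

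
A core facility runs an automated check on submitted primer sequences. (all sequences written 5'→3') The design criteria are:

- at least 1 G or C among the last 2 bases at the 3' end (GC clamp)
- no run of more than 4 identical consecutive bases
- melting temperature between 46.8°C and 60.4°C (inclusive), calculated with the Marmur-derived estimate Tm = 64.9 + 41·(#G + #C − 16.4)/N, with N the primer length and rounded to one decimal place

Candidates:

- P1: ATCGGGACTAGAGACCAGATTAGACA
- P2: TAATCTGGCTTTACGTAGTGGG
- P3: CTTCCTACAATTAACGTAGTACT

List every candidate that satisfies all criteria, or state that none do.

P1 (26 nt, A=10 T=4 G=7 C=5): 3' end CA has 1 G/C ✓; longest run = 3 ✓; Tm = 64.9 + 41·(12 − 16.4)/26 = 58.0°C ✓ — passes.
P2 (22 nt, A=4 T=8 G=7 C=3): 3' end GG has 2 G/C ✓; longest run = 3 ✓; Tm = 64.9 + 41·(10 − 16.4)/22 = 53.0°C ✓ — passes.
P3 (23 nt, A=7 T=8 G=2 C=6): 3' end CT has 1 G/C ✓; longest run = 2 ✓; Tm = 64.9 + 41·(8 − 16.4)/23 = 49.9°C ✓ — passes.

P1, P2 and P3.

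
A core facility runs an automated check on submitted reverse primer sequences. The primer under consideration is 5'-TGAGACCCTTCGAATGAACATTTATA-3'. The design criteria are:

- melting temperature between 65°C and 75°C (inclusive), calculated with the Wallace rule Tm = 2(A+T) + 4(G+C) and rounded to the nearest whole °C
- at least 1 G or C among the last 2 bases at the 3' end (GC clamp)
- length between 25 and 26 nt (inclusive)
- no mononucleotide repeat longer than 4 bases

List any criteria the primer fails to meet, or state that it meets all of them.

Fails: GC clamp.

Base counts: A=9, T=8, G=4, C=5 (length 26).
Tm: Tm = 2·17 + 4·9 = 70°C ✓
GC clamp: 3' end TA has 0 G/C, need ≥1 ✗
length: length 26 ✓
homopolymer run: longest run = 3 ✓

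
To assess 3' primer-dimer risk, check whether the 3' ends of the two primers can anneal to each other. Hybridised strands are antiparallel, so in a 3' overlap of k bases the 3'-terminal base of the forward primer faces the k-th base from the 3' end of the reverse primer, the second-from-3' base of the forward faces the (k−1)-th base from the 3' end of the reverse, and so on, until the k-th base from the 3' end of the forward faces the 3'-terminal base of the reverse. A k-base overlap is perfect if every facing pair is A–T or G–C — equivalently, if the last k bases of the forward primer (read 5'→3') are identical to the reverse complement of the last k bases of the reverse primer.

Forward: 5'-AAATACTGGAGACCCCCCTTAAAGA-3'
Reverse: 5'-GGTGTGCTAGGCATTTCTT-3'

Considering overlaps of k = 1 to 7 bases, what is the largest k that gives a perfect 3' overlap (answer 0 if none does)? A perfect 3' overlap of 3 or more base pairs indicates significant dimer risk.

Longest perfect overlap: 4 complementary base pairs; significant dimer risk (threshold 3).

Last 7 bases (5'→3') — forward …TTAAAGA, reverse …ATTTCTT.
Reverse complement of the reverse primer's last 7 bases: AAGAAAT; its first k bases are the reverse complement of the reverse primer's last k bases, so a perfect k-base overlap needs the forward primer's last k bases to equal them.
Comparing (forward last k vs required): k=1: A vs A ✓; k=2: GA vs AA ✗; k=3: AGA vs AAG ✗; k=4: AAGA vs AAGA ✓; k=5: AAAGA vs AAGAA ✗; k=6: TAAAGA vs AAGAAA ✗; k=7: TTAAAGA vs AAGAAAT ✗.
Perfect overlaps at k = 1, 4; the largest is 4.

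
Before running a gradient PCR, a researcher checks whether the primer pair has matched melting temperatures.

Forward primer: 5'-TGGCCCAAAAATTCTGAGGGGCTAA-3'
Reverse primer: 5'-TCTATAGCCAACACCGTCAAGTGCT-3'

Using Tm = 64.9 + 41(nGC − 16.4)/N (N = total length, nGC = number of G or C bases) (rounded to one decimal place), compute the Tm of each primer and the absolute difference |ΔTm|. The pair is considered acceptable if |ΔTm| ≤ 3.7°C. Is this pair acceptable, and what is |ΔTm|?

|ΔTm| = 0.0°C; the pair is acceptable.

Forward: G+C = 12, N = 25 → Tm = 64.9 + 41·(12 − 16.4)/25 = 57.7°C.
Reverse: G+C = 12, N = 25 → Tm = 64.9 + 41·(12 − 16.4)/25 = 57.7°C.
|ΔTm| = |57.7 − 57.7| = 0.0°C, ≤ 3.7°C.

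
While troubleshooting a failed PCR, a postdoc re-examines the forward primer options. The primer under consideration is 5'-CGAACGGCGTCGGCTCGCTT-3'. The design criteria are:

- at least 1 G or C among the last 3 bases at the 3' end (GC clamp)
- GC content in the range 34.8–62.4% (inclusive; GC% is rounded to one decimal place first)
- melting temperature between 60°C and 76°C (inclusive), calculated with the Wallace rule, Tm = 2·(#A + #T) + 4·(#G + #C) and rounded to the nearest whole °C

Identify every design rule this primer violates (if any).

Fails: GC content.

Base counts: A=2, T=4, G=7, C=7 (length 20).
GC clamp: 3' end CTT has 1 G/C ✓
GC content: GC 14/20 = 70.0%, outside 34.8–62.4% ✗
Tm: Tm = 2·6 + 4·14 = 68°C ✓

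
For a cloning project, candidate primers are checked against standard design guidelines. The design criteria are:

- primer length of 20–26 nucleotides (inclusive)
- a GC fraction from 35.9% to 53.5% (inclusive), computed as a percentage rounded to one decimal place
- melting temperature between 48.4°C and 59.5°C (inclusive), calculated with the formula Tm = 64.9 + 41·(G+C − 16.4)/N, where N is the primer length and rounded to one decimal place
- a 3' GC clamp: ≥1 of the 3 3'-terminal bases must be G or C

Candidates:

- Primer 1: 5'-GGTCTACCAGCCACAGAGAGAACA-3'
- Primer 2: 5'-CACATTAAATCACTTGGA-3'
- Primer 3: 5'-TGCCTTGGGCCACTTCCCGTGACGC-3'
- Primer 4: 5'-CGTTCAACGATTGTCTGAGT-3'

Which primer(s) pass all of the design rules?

Primer 4 only.

Primer 1 (24 nt, A=9 T=2 G=6 C=7): length 24 ✓; GC 13/24 = 54.2%, outside 35.9–53.5% ✗; Tm = 64.9 + 41·(13 − 16.4)/24 = 59.1°C ✓; 3' end ACA has 1 G/C ✓ — fails.
Primer 2 (18 nt, A=7 T=5 G=2 C=4): length 18, outside 20–26 ✗; GC 6/18 = 33.3%, outside 35.9–53.5% ✗; Tm = 64.9 + 41·(6 − 16.4)/18 = 41.2°C, outside 48.4–59.5°C ✗; 3' end GGA has 2 G/C ✓ — fails.
Primer 3 (25 nt, A=2 T=6 G=7 C=10): length 25 ✓; GC 17/25 = 68.0%, outside 35.9–53.5% ✗; Tm = 64.9 + 41·(17 − 16.4)/25 = 65.9°C, outside 48.4–59.5°C ✗; 3' end CGC has 3 G/C ✓ — fails.
Primer 4 (20 nt, A=4 T=7 G=5 C=4): length 20 ✓; GC 9/20 = 45.0% ✓; Tm = 64.9 + 41·(9 − 16.4)/20 = 49.7°C ✓; 3' end AGT has 1 G/C ✓ — passes.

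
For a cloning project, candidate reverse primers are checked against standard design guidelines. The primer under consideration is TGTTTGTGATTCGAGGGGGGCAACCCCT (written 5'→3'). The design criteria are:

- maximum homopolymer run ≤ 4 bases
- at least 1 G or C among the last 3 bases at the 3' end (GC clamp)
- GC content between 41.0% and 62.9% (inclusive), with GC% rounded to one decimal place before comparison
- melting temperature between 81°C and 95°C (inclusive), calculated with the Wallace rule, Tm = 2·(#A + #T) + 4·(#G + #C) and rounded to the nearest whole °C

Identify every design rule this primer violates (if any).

Fails: homopolymer run.

Base counts: A=4, T=8, G=10, C=6 (length 28).
homopolymer run: longest run = 6, exceeds 4 ✗
GC clamp: 3' end CCT has 2 G/C ✓
GC content: GC 16/28 = 57.1% ✓
Tm: Tm = 2·12 + 4·16 = 88°C ✓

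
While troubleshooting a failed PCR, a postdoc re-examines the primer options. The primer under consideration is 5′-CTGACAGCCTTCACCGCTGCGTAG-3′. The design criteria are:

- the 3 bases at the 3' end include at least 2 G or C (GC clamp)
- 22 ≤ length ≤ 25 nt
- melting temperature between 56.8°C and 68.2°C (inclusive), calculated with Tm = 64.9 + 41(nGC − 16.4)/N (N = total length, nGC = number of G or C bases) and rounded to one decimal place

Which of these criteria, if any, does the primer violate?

Base counts: A=4, T=5, G=6, C=9 (length 24).
GC clamp: 3' end TAG has 1 G/C, need ≥2 ✗
length: length 24 ✓
Tm: Tm = 64.9 + 41·(15 − 16.4)/24 = 62.5°C ✓

Fails: GC clamp.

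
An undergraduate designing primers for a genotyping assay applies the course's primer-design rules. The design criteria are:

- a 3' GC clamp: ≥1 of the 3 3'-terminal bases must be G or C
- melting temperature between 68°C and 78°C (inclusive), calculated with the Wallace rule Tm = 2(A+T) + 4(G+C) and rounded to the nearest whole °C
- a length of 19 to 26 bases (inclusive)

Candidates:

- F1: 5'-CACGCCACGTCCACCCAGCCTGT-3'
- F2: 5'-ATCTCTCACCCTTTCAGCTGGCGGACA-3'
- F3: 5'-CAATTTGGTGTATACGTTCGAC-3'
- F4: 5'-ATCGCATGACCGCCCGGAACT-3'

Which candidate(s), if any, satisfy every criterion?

F1 (23 nt, A=4 T=3 G=4 C=12): 3' end TGT has 1 G/C ✓; Tm = 2·7 + 4·16 = 78°C ✓; length 23 ✓ — passes.
F2 (27 nt, A=5 T=7 G=5 C=10): 3' end ACA has 1 G/C ✓; Tm = 2·12 + 4·15 = 84°C, outside 68–78°C ✗; length 27, outside 19–26 ✗ — fails.
F3 (22 nt, A=5 T=8 G=5 C=4): 3' end GAC has 2 G/C ✓; Tm = 2·13 + 4·9 = 62°C, outside 68–78°C ✗; length 22 ✓ — fails.
F4 (21 nt, A=5 T=3 G=5 C=8): 3' end ACT has 1 G/C ✓; Tm = 2·8 + 4·13 = 68°C ✓; length 21 ✓ — passes.

F1 and F4.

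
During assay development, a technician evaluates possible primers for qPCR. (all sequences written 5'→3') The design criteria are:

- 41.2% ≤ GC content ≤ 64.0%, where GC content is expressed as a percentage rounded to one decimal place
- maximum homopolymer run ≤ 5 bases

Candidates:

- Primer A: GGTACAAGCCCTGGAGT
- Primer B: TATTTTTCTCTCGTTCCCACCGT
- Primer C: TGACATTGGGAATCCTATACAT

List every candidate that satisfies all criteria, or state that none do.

Primer A and Primer B.

Primer A (17 nt, A=4 T=3 G=6 C=4): GC 10/17 = 58.8% ✓; longest run = 3 ✓ — passes.
Primer B (23 nt, A=2 T=11 G=2 C=8): GC 10/23 = 43.5% ✓; longest run = 5 ✓ — passes.
Primer C (22 nt, A=7 T=7 G=4 C=4): GC 8/22 = 36.4%, outside 41.2–64.0% ✗; longest run = 3 ✓ — fails.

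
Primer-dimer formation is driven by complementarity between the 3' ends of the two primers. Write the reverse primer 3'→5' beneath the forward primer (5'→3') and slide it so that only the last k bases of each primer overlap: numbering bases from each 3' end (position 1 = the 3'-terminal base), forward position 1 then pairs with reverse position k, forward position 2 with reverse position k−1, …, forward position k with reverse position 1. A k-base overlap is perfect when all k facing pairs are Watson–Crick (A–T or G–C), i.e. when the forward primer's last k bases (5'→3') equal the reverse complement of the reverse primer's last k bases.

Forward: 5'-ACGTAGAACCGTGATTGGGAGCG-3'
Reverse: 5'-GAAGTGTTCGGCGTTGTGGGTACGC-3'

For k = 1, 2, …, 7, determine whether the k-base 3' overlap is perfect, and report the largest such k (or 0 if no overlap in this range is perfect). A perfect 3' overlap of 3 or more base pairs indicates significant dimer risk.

Last 7 bases (5'→3') — forward …GGGAGCG, reverse …GGTACGC.
Reverse complement of the reverse primer's last 7 bases: GCGTACC; its first k bases are the reverse complement of the reverse primer's last k bases, so a perfect k-base overlap needs the forward primer's last k bases to equal them.
Comparing (forward last k vs required): k=1: G vs G ✓; k=2: CG vs GC ✗; k=3: GCG vs GCG ✓; k=4: AGCG vs GCGT ✗; k=5: GAGCG vs GCGTA ✗; k=6: GGAGCG vs GCGTAC ✗; k=7: GGGAGCG vs GCGTACC ✗.
Perfect overlaps at k = 1, 3; the largest is 3.

Longest perfect overlap: 3 complementary base pairs; significant dimer risk (threshold 3).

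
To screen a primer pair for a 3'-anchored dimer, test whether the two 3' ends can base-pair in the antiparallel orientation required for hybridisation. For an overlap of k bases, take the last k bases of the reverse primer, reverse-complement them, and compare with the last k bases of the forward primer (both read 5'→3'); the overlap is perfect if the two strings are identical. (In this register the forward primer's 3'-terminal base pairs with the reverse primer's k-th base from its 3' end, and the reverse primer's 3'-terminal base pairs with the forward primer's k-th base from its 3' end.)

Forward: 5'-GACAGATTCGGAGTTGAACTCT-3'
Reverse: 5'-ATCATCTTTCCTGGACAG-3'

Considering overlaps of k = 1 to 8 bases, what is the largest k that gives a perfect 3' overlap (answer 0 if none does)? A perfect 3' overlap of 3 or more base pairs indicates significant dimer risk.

Longest perfect overlap: 2 complementary base pairs; below the dimer-risk threshold (threshold 3).

Last 8 bases (5'→3') — forward …TGAACTCT, reverse …CTGGACAG.
Reverse complement of the reverse primer's last 8 bases: CTGTCCAG; its first k bases are the reverse complement of the reverse primer's last k bases, so a perfect k-base overlap needs the forward primer's last k bases to equal them.
Comparing (forward last k vs required): k=1: T vs C ✗; k=2: CT vs CT ✓; k=3: TCT vs CTG ✗; k=4: CTCT vs CTGT ✗; k=5: ACTCT vs CTGTC ✗; k=6: AACTCT vs CTGTCC ✗; k=7: GAACTCT vs CTGTCCA ✗; k=8: TGAACTCT vs CTGTCCAG ✗.
Only k = 2 is perfect, so the longest perfect 3' overlap is 2.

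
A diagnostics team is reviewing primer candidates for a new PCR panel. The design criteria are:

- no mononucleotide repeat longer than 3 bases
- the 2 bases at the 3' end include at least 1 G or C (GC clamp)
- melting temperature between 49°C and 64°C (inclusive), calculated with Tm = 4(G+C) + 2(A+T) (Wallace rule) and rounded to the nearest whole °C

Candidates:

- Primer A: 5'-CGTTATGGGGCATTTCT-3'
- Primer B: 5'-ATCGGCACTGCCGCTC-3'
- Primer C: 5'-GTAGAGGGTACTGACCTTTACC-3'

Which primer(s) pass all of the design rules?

Primer A (17 nt, A=2 T=7 G=5 C=3): longest run = 4, exceeds 3 ✗; 3' end CT has 1 G/C ✓; Tm = 2·9 + 4·8 = 50°C ✓ — fails.
Primer B (16 nt, A=2 T=3 G=4 C=7): longest run = 2 ✓; 3' end TC has 1 G/C ✓; Tm = 2·5 + 4·11 = 54°C ✓ — passes.
Primer C (22 nt, A=5 T=6 G=6 C=5): longest run = 3 ✓; 3' end CC has 2 G/C ✓; Tm = 2·11 + 4·11 = 66°C, outside 49–64°C ✗ — fails.

Primer B only.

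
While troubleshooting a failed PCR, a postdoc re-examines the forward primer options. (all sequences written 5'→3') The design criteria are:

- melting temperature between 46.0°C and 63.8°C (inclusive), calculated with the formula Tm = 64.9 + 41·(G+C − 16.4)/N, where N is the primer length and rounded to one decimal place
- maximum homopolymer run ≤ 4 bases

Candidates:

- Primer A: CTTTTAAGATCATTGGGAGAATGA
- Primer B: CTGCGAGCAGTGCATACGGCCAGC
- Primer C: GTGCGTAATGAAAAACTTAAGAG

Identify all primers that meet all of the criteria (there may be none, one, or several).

Primer A (24 nt, A=8 T=8 G=6 C=2): Tm = 64.9 + 41·(8 − 16.4)/24 = 50.6°C ✓; longest run = 4 ✓ — passes.
Primer B (24 nt, A=5 T=3 G=8 C=8): Tm = 64.9 + 41·(16 − 16.4)/24 = 64.2°C, outside 46.0–63.8°C ✗; longest run = 2 ✓ — fails.
Primer C (23 nt, A=10 T=5 G=6 C=2): Tm = 64.9 + 41·(8 − 16.4)/23 = 49.9°C ✓; longest run = 5, exceeds 4 ✗ — fails.

Primer A only.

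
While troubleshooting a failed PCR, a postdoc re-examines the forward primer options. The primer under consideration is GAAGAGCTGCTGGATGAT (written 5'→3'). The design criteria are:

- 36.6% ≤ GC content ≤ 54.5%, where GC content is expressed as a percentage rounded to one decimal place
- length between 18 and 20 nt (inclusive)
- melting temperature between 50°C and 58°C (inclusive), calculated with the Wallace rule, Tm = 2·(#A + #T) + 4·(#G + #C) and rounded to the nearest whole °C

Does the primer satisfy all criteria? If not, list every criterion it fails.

Base counts: A=5, T=4, G=7, C=2 (length 18).
GC content: GC 9/18 = 50.0% ✓
length: length 18 ✓
Tm: Tm = 2·9 + 4·9 = 54°C ✓

Meets all criteria.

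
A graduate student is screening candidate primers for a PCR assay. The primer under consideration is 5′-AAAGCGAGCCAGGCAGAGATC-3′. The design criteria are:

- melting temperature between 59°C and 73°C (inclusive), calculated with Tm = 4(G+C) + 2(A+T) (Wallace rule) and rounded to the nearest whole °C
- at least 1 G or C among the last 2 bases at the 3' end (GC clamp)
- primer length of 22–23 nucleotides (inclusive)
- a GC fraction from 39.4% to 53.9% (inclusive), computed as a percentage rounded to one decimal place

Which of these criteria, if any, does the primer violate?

Base counts: A=8, T=1, G=7, C=5 (length 21).
Tm: Tm = 2·9 + 4·12 = 66°C ✓
GC clamp: 3' end TC has 1 G/C ✓
length: length 21, outside 22–23 ✗
GC content: GC 12/21 = 57.1%, outside 39.4–53.9% ✗

Fails: length, GC content.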